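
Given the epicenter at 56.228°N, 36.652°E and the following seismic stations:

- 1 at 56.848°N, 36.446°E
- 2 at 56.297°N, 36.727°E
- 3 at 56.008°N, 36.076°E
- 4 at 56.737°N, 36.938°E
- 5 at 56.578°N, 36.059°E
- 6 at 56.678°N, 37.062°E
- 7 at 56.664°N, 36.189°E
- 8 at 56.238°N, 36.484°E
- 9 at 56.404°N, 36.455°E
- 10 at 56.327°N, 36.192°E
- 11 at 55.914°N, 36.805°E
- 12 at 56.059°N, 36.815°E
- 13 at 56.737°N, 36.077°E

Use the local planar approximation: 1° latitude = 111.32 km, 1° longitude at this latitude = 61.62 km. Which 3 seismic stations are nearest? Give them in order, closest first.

Distances from 56.228°N, 36.652°E:
1: √((0.620·111.32)² + (-0.206·61.62)²) = √(4763.53954 + 161.13053) = 70.176 km
2: √((0.069·111.32)² + (0.075·61.62)²) = √(58.99899 + 21.35826) = 8.964 km
3: √((-0.220·111.32)² + (-0.576·61.62)²) = √(599.77969 + 1259.76157) = 43.122 km
4: √((0.509·111.32)² + (0.286·61.62)²) = √(3210.56865 + 310.58141) = 59.339 km
5: √((0.350·111.32)² + (-0.593·61.62)²) = √(1518.03744 + 1335.21983) = 53.416 km
6: √((0.450·111.32)² + (0.410·61.62)²) = √(2509.40884 + 638.27980) = 56.104 km
7: √((0.436·111.32)² + (-0.463·61.62)²) = √(2355.69670 + 813.96432) = 56.300 km
8: √((0.010·111.32)² + (-0.168·61.62)²) = √(1.23921 + 107.16722) = 10.412 km
9: √((0.176·111.32)² + (-0.197·61.62)²) = √(383.85900 + 147.35872) = 23.048 km
10: √((0.099·111.32)² + (-0.460·61.62)²) = √(121.45539 + 803.45036) = 30.412 km
11: √((-0.314·111.32)² + (0.153·61.62)²) = √(1221.81567 + 88.88454) = 36.204 km
12: √((-0.169·111.32)² + (0.163·61.62)²) = √(353.93198 + 100.88314) = 21.326 km
13: √((0.509·111.32)² + (-0.575·61.62)²) = √(3210.56865 + 1255.39119) = 66.828 km
Sorted: 2 (8.964 km) < 8 (10.412 km) < 12 (21.326 km) < 9 (23.048 km) < 10 (30.412 km) < …

2, 8, 12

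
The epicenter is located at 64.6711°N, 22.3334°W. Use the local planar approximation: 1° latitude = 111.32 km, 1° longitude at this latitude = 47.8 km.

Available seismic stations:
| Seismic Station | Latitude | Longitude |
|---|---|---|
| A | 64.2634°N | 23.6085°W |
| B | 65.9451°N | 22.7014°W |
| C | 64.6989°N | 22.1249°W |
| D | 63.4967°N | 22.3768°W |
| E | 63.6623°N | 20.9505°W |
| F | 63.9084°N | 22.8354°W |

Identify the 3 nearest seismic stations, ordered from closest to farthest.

Distances from 64.6711°N, 22.3334°W:
A: 75.9914 km
B: 142.9084 km
C: 10.4357 km
D: 130.7507 km
E: 130.3102 km
F: 88.2295 km
Sorted: C (10.4357 km) < A (75.9914 km) < F (88.2295 km) < E (130.3102 km) < D (130.7507 km) < …

C, A, F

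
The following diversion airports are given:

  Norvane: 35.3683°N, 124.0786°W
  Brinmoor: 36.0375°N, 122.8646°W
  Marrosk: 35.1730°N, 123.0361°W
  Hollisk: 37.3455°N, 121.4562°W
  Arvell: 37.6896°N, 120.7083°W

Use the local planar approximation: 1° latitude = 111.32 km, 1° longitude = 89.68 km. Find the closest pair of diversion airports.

Hollisk and Arvell

Pairwise distances:
Norvane–Brinmoor: 131.9188 km
Norvane–Marrosk: 95.9860 km
Norvane–Hollisk: 322.1071 km
Norvane–Arvell: 397.6536 km
Brinmoor–Marrosk: 97.4574 km
Brinmoor–Hollisk: 192.7545 km
Brinmoor–Arvell: 266.8674 km
Marrosk–Hollisk: 280.2903 km
Marrosk–Arvell: 349.3743 km
Hollisk–Arvell: 77.2392 km
Closest pair: Hollisk–Arvell at 77.2392 km.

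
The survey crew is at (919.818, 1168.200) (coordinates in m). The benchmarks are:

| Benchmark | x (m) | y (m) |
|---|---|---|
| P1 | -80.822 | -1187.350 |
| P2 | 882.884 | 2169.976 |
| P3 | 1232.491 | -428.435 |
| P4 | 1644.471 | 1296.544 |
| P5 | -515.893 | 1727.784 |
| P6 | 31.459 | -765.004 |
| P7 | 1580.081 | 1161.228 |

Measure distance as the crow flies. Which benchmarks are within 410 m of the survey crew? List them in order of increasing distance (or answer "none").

Distances from (919.818, 1168.200):
P1: √((-1000.640)² + (-2355.550)²) = √(1001280.40960 + 5548615.80250) = 2559.277 m
P2: √((-36.934)² + (1001.776)²) = √(1364.12036 + 1003555.15418) = 1002.457 m
P3: √((312.673)² + (-1596.635)²) = √(97764.40493 + 2549243.32322) = 1626.963 m
P4: √((724.653)² + (128.344)²) = √(525121.97041 + 16472.18234) = 735.931 m
P5: √((-1435.711)² + (559.584)²) = √(2061266.07552 + 313134.25306) = 1540.909 m
P6: √((-888.359)² + (-1933.204)²) = √(789181.71288 + 3737277.70562) = 2127.548 m
P7: √((660.263)² + (-6.972)²) = √(435947.22917 + 48.60878) = 660.300 m
Threshold 410 m: none within range.

none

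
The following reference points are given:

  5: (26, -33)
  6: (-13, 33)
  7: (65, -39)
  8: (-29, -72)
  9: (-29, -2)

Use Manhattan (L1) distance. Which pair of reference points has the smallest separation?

Pairwise distances:
5–7: |39| + |-6| = 39 + 6 = 45
6–9: |-16| + |-35| = 16 + 35 = 51
8–9: |0| + |70| = 0 + 70 = 70
5–9: |-55| + |31| = 55 + 31 = 86
5–8: |-55| + |-39| = 55 + 39 = 94
5–6: |-39| + |66| = 39 + 66 = 105
6–8: |-16| + |-105| = 16 + 105 = 121
7–8: |-94| + |-33| = 94 + 33 = 127
7–9: |-94| + |37| = 94 + 37 = 131
6–7: |78| + |-72| = 78 + 72 = 150
Closest pair: 5–7 at 45.

5 and 7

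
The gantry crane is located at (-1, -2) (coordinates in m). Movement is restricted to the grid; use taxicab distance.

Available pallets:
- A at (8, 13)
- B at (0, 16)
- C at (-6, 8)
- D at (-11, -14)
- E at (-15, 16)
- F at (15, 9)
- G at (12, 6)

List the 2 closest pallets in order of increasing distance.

C, B

Distances from (-1, -2):
A: |9| + |15| = 9 + 15 = 24 m
B: |1| + |18| = 1 + 18 = 19 m
C: |-5| + |10| = 5 + 10 = 15 m
D: |-10| + |-12| = 10 + 12 = 22 m
E: |-14| + |18| = 14 + 18 = 32 m
F: |16| + |11| = 16 + 11 = 27 m
G: |13| + |8| = 13 + 8 = 21 m
Sorted: C (15 m) < B (19 m) < G (21 m) < D (22 m) < …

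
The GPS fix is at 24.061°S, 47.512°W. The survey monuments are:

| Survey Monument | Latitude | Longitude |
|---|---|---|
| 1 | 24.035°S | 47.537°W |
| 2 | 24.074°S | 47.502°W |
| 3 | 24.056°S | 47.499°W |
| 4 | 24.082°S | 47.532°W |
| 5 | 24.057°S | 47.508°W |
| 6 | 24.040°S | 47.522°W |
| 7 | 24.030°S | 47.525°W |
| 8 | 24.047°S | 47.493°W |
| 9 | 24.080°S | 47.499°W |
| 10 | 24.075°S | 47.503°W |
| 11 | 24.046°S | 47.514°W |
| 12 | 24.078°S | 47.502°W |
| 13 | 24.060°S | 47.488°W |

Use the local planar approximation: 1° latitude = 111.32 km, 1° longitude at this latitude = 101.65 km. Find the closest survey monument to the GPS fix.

5

Distances from 24.061°S, 47.512°W:
1: 3.852 km
2: 1.768 km
3: 1.434 km
4: 3.098 km
5: 0.603 km
6: 2.549 km
7: 3.695 km
8: 2.482 km
9: 2.494 km
10: 1.807 km
11: 1.682 km
12: 2.148 km
13: 2.442 km
Minimum: 5 at 0.603 km.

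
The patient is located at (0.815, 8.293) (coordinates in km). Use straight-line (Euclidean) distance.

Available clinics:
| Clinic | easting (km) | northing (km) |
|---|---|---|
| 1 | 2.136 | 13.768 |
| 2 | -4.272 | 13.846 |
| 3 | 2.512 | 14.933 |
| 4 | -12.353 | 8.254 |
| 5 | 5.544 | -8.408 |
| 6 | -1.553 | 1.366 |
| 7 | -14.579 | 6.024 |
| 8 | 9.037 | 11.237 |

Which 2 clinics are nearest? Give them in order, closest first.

Distances from (0.815, 8.293):
1: 5.632 km
2: 7.531 km
3: 6.853 km
4: 13.168 km
5: 17.358 km
6: 7.321 km
7: 15.560 km
8: 8.733 km
Sorted: 1 (5.632 km) < 3 (6.853 km) < 6 (7.321 km) < 2 (7.531 km) < …

1, 3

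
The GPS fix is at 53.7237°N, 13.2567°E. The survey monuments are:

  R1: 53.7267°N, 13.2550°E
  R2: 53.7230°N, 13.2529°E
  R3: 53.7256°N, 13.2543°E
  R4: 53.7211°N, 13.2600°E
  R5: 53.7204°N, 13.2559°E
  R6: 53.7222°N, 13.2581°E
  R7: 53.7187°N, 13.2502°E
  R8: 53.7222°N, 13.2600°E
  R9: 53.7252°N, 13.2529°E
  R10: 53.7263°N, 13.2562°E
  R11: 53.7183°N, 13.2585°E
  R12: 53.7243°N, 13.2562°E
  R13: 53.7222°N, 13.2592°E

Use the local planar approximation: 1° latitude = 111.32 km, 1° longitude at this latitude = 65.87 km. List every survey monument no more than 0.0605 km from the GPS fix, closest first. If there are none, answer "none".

Distances from 53.7237°N, 13.2567°E:
R1: 0.3522 km
R2: 0.2622 km
R3: 0.2641 km
R4: 0.3620 km
R5: 0.3711 km
R6: 0.1908 km
R7: 0.7022 km
R8: 0.2741 km
R9: 0.3009 km
R10: 0.2913 km
R11: 0.6127 km
R12: 0.0745 km
R13: 0.2345 km
Threshold 0.0605 km: none within range.

none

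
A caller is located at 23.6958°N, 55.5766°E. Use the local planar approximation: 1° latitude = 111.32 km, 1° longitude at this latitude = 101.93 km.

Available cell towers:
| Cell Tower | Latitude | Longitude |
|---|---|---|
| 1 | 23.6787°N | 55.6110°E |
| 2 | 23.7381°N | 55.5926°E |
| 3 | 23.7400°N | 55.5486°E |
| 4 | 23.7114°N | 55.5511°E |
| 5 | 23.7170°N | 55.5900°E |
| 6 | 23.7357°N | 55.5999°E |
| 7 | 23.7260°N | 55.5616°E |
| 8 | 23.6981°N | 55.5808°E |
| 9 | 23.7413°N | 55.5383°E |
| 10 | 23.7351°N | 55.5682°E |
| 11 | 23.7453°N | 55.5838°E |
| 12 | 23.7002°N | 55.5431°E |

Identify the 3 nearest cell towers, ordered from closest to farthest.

Distances from 23.6958°N, 55.5766°E:
1: √((-0.0171·111.32)² + (0.0344·101.93)²) = √(3.623586 + 12.294785) = 3.9898 km
2: √((0.0423·111.32)² + (0.0160·101.93)²) = √(22.173136 + 2.659770) = 4.9833 km
3: √((0.0442·111.32)² + (-0.0280·101.93)²) = √(24.209785 + 8.145544) = 5.6882 km
4: √((0.0156·111.32)² + (-0.0255·101.93)²) = √(3.015752 + 6.755919) = 3.1260 km
5: √((0.0212·111.32)² + (0.0134·101.93)²) = √(5.569524 + 1.865579) = 2.7267 km
6: √((0.0399·111.32)² + (0.0233·101.93)²) = √(19.728415 + 5.640478) = 5.0368 km
7: √((0.0302·111.32)² + (-0.0150·101.93)²) = √(11.302130 + 2.337688) = 3.6932 km
8: √((0.0023·111.32)² + (0.0042·101.93)²) = √(0.065554 + 0.183275) = 0.4988 km
9: √((0.0455·111.32)² + (-0.0383·101.93)²) = √(25.654833 + 15.240584) = 6.3950 km
10: √((0.0393·111.32)² + (-0.0084·101.93)²) = √(19.139540 + 0.733099) = 4.4579 km
11: √((0.0495·111.32)² + (0.0072·101.93)²) = √(30.363847 + 0.538603) = 5.5590 km
12: √((0.0044·111.32)² + (-0.0335·101.93)²) = √(0.239912 + 11.659869) = 3.4496 km
Sorted: 8 (0.4988 km) < 5 (2.7267 km) < 4 (3.1260 km) < 12 (3.4496 km) < 7 (3.6932 km) < …

8, 5, 4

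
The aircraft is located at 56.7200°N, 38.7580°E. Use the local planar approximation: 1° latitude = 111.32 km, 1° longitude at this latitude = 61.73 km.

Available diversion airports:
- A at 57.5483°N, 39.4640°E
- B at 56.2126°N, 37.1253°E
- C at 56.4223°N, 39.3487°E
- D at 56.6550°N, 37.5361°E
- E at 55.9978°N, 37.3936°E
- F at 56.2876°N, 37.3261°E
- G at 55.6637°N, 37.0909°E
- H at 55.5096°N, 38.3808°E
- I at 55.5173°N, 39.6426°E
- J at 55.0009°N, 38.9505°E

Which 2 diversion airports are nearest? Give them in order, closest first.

Distances from 56.7200°N, 38.7580°E:
A: √((0.8283·111.32)² + (0.7060·61.73)²) = √(8502.012087 + 1899.336683) = 101.9870 km
B: √((-0.5074·111.32)² + (-1.6327·61.73)²) = √(3190.416047 + 10157.932894) = 115.5351 km
C: √((-0.2977·111.32)² + (0.5907·61.73)²) = √(1098.257214 + 1329.616805) = 49.2735 km
D: √((-0.0650·111.32)² + (-1.2219·61.73)²) = √(52.356802 + 5689.366137) = 75.7742 km
E: √((-0.7222·111.32)² + (-1.3644·61.73)²) = √(6463.404905 + 7093.751577) = 116.4352 km
F: √((-0.4324·111.32)² + (-1.4319·61.73)²) = √(2316.955890 + 7813.001939) = 100.6477 km
G: √((-1.0563·111.32)² + (-1.6671·61.73)²) = √(13826.776884 + 10590.485183) = 156.2602 km
H: √((-1.2104·111.32)² + (-0.3772·61.73)²) = √(18155.333264 + 542.170548) = 136.7388 km
I: √((-1.2027·111.32)² + (0.8846·61.73)²) = √(17925.076477 + 2981.854334) = 144.5923 km
J: √((-1.7191·111.32)² + (0.1925·61.73)²) = √(36622.558041 + 141.206283) = 191.7388 km
Sorted: C (49.2735 km) < D (75.7742 km) < F (100.6477 km) < A (101.9870 km) < …

C, D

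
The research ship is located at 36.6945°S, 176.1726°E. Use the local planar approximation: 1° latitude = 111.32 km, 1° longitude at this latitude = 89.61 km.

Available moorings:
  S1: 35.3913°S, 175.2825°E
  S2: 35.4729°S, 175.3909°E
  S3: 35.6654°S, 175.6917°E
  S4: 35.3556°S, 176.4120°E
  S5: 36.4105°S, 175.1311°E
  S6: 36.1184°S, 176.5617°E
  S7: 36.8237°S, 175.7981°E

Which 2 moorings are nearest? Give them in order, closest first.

Distances from 36.6945°S, 176.1726°E:
S1: √((1.3032·111.32)² + (-0.8901·89.61)²) = √(21045.950176 + 6361.954470) = 165.5533 km
S2: √((1.2216·111.32)² + (-0.7817·89.61)²) = √(18492.875396 + 4906.741497) = 152.9693 km
S3: √((1.0291·111.32)² + (-0.4809·89.61)²) = √(13123.858878 + 1857.045347) = 122.3965 km
S4: √((1.3389·111.32)² + (0.2394·89.61)²) = √(22214.813852 + 460.215506) = 150.5823 km
S5: √((0.2840·111.32)² + (-1.0415·89.61)²) = √(999.500637 + 8710.267709) = 98.5382 km
S6: √((0.5761·111.32)² + (0.3891·89.61)²) = √(4112.843136 + 1215.725192) = 72.9970 km
S7: √((-0.1292·111.32)² + (-0.3745·89.61)²) = √(206.857572 + 1126.202790) = 36.5111 km
Sorted: S7 (36.5111 km) < S6 (72.9970 km) < S5 (98.5382 km) < S3 (122.3965 km) < …

S7, S6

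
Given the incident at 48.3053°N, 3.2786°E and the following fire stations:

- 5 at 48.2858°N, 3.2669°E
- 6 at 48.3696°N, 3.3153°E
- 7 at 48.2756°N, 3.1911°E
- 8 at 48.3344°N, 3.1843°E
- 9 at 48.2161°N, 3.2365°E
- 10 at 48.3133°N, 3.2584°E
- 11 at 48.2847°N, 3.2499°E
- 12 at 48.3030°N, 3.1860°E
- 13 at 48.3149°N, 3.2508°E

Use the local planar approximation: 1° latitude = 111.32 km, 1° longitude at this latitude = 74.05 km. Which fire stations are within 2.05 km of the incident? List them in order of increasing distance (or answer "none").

10

Distances from 48.3053°N, 3.2786°E:
5: √((-0.0195·111.32)² + (-0.0117·74.05)²) = √(4.712112 + 0.750623) = 2.3372 km
6: √((0.0643·111.32)² + (0.0367·74.05)²) = √(51.235189 + 7.385540) = 7.6564 km
7: √((-0.0297·111.32)² + (-0.0875·74.05)²) = √(10.930985 + 41.982300) = 7.2742 km
8: √((0.0291·111.32)² + (-0.0943·74.05)²) = √(10.493790 + 48.761102) = 7.6977 km
9: √((-0.0892·111.32)² + (-0.0421·74.05)²) = √(98.599816 + 9.718837) = 10.4076 km
10: √((0.0080·111.32)² + (-0.0202·74.05)²) = √(0.793097 + 2.237448) = 1.7408 km
11: √((-0.0206·111.32)² + (-0.0287·74.05)²) = √(5.258730 + 4.516624) = 3.1266 km
12: √((-0.0023·111.32)² + (-0.0926·74.05)²) = √(0.065554 + 47.018860) = 6.8618 km
13: √((0.0096·111.32)² + (-0.0278·74.05)²) = √(1.142060 + 4.237793) = 2.3195 km
Threshold 2.05 km: 10 (1.7408 km) is within range.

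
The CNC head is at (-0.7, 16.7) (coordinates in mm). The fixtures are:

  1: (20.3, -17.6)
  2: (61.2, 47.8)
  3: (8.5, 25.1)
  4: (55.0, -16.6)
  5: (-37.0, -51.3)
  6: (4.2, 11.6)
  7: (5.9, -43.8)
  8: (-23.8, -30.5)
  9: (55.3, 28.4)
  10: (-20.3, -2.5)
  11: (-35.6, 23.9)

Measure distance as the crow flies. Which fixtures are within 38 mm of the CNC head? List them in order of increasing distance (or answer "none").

Distances from (-0.7, 16.7):
1: √((21.0)² + (-34.3)²) = √(441.000 + 1176.490) = 40.2 mm
2: √((61.9)² + (31.1)²) = √(3831.610 + 967.210) = 69.3 mm
3: √((9.2)² + (8.4)²) = √(84.640 + 70.560) = 12.5 mm
4: √((55.7)² + (-33.3)²) = √(3102.490 + 1108.890) = 64.9 mm
5: √((-36.3)² + (-68.0)²) = √(1317.690 + 4624.000) = 77.1 mm
6: √((4.9)² + (-5.1)²) = √(24.010 + 26.010) = 7.1 mm
7: √((6.6)² + (-60.5)²) = √(43.560 + 3660.250) = 60.9 mm
8: √((-23.1)² + (-47.2)²) = √(533.610 + 2227.840) = 52.5 mm
9: √((56.0)² + (11.7)²) = √(3136.000 + 136.890) = 57.2 mm
10: √((-19.6)² + (-19.2)²) = √(384.160 + 368.640) = 27.4 mm
11: √((-34.9)² + (7.2)²) = √(1218.010 + 51.840) = 35.6 mm
Threshold 38 mm: 6 (7.1 mm), 3 (12.5 mm), 10 (27.4 mm), 11 (35.6 mm) are within range.

6, 3, 10, 11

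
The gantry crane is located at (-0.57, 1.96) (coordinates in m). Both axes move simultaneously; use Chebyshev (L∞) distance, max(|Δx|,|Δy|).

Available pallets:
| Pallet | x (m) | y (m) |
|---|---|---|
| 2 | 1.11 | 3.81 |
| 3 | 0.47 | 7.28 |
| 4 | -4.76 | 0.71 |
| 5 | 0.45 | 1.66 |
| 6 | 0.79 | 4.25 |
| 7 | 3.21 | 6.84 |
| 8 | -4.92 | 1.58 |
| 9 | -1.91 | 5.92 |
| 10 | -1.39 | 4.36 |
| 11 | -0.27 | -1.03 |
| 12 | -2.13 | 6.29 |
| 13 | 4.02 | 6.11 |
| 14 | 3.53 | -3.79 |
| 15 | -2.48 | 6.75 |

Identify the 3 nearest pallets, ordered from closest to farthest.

Distances from (-0.57, 1.96):
2: 1.85 m
3: 5.32 m
4: 4.19 m
5: 1.02 m
6: 2.29 m
7: 4.88 m
8: 4.35 m
9: 3.96 m
10: 2.40 m
11: 2.99 m
12: 4.33 m
13: 4.59 m
14: 5.75 m
15: 4.79 m
Sorted: 5 (1.02 m) < 2 (1.85 m) < 6 (2.29 m) < 10 (2.40 m) < 11 (2.99 m) < …

5, 2, 6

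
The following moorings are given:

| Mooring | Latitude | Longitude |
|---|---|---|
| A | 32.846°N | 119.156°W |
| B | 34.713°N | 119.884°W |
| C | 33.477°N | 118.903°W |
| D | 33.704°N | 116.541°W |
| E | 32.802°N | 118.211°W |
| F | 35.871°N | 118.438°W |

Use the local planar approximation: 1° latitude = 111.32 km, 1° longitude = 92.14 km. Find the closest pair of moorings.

Pairwise distances:
A–B: 218.391 km
A–C: 74.010 km
A–D: 259.187 km
A–E: 87.210 km
A–F: 343.180 km
B–C: 164.626 km
B–D: 327.864 km
B–E: 262.712 km
B–F: 185.388 km
C–D: 219.097 km
C–E: 98.548 km
C–F: 269.922 km
D–E: 183.737 km
D–F: 297.899 km
E–F: 342.281 km
Closest pair: A–C at 74.010 km.

A and C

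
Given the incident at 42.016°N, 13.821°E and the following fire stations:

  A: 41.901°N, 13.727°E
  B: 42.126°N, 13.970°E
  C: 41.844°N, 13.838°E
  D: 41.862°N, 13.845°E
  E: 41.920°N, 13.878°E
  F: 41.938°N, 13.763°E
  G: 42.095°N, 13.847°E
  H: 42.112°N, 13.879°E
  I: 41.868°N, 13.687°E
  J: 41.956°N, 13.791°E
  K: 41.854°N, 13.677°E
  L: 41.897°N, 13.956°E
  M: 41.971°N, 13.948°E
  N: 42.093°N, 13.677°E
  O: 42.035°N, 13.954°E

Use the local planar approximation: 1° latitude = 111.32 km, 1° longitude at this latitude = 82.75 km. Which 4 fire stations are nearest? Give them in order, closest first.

Distances from 42.016°N, 13.821°E:
A: √((-0.115·111.32)² + (-0.094·82.75)²) = √(163.88608 + 60.50506) = 14.980 km
B: √((0.110·111.32)² + (0.149·82.75)²) = √(149.94492 + 152.02274) = 17.377 km
C: √((-0.172·111.32)² + (0.017·82.75)²) = √(366.60914 + 1.97895) = 19.199 km
D: √((-0.154·111.32)² + (0.024·82.75)²) = √(293.89205 + 3.94420) = 17.258 km
E: √((-0.096·111.32)² + (0.057·82.75)²) = √(114.20598 + 22.24773) = 11.681 km
F: √((-0.078·111.32)² + (-0.058·82.75)²) = √(75.39379 + 23.03520) = 9.921 km
G: √((0.079·111.32)² + (0.026·82.75)²) = √(77.33936 + 4.62895) = 9.054 km
H: √((0.096·111.32)² + (0.058·82.75)²) = √(114.20598 + 23.03520) = 11.715 km
I: √((-0.148·111.32)² + (-0.134·82.75)²) = √(271.43749 + 122.95483) = 19.859 km
J: √((-0.060·111.32)² + (-0.030·82.75)²) = √(44.61171 + 6.16281) = 7.126 km
K: √((-0.162·111.32)² + (-0.144·82.75)²) = √(325.21939 + 141.99106) = 21.615 km
L: √((-0.119·111.32)² + (0.135·82.75)²) = √(175.48513 + 124.79683) = 17.329 km
M: √((-0.045·111.32)² + (0.127·82.75)²) = √(25.09409 + 110.44434) = 11.642 km
N: √((0.077·111.32)² + (-0.144·82.75)²) = √(73.47301 + 141.99106) = 14.679 km
O: √((0.019·111.32)² + (0.133·82.75)²) = √(4.47356 + 121.12653) = 11.207 km
Sorted: J (7.126 km) < G (9.054 km) < F (9.921 km) < O (11.207 km) < M (11.642 km) < E (11.681 km) < …

J, G, F, O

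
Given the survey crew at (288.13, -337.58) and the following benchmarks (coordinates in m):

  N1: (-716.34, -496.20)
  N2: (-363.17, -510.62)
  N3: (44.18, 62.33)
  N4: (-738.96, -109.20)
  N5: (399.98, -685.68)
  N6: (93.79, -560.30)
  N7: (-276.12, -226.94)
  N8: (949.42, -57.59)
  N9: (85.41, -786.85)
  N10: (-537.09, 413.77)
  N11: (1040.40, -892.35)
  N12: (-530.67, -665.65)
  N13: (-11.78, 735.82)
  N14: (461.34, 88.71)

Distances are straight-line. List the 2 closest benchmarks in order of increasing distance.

Distances from (288.13, -337.58):
N1: √((-1004.47)² + (-158.62)²) = √(1008959.9809 + 25160.3044) = 1016.92 m
N2: √((-651.30)² + (-173.04)²) = √(424191.6900 + 29942.8416) = 673.90 m
N3: √((-243.95)² + (399.91)²) = √(59511.6025 + 159928.0081) = 468.44 m
N4: √((-1027.09)² + (228.38)²) = √(1054913.8681 + 52157.4244) = 1052.17 m
N5: √((111.85)² + (-348.10)²) = √(12510.4225 + 121173.6100) = 365.63 m
N6: √((-194.34)² + (-222.72)²) = √(37768.0356 + 49604.1984) = 295.59 m
N7: √((-564.25)² + (110.64)²) = √(318378.0625 + 12241.2096) = 575.00 m
N8: √((661.29)² + (279.99)²) = √(437304.4641 + 78394.4001) = 718.12 m
N9: √((-202.72)² + (-449.27)²) = √(41095.3984 + 201843.5329) = 492.89 m
N10: √((-825.22)² + (751.35)²) = √(680988.0484 + 564526.8225) = 1116.03 m
N11: √((752.27)² + (-554.77)²) = √(565910.1529 + 307769.7529) = 934.71 m
N12: √((-818.80)² + (-328.07)²) = √(670433.4400 + 107629.9249) = 882.08 m
N13: √((-299.91)² + (1073.40)²) = √(89946.0081 + 1152187.5600) = 1114.51 m
N14: √((173.21)² + (426.29)²) = √(30001.7041 + 181723.1641) = 460.14 m
Sorted: N6 (295.59 m) < N5 (365.63 m) < N14 (460.14 m) < N3 (468.44 m) < …

N6, N5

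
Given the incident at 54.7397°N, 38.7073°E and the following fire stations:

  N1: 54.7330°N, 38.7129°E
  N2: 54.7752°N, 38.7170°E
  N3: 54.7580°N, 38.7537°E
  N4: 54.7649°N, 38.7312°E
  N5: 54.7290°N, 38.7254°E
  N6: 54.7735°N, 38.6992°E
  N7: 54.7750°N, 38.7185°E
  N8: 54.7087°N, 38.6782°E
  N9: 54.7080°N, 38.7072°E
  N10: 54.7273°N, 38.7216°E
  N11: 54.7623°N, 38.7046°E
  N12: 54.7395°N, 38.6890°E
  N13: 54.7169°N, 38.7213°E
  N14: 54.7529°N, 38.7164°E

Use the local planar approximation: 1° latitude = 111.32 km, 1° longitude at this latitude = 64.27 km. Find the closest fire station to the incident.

Distances from 54.7397°N, 38.7073°E:
N1: √((-0.0067·111.32)² + (0.0056·64.27)²) = √(0.556283 + 0.129537) = 0.8281 km
N2: √((0.0355·111.32)² + (0.0097·64.27)²) = √(15.617197 + 0.388651) = 4.0007 km
N3: √((0.0183·111.32)² + (0.0464·64.27)²) = √(4.150005 + 8.893087) = 3.6115 km
N4: √((0.0252·111.32)² + (0.0239·64.27)²) = √(7.869506 + 2.359459) = 3.1983 km
N5: √((-0.0107·111.32)² + (0.0181·64.27)²) = √(1.418776 + 1.353237) = 1.6649 km
N6: √((0.0338·111.32)² + (-0.0081·64.27)²) = √(14.157279 + 0.271011) = 3.7985 km
N7: √((0.0353·111.32)² + (0.0112·64.27)²) = √(15.441725 + 0.518147) = 3.9950 km
N8: √((-0.0310·111.32)² + (-0.0291·64.27)²) = √(11.908849 + 3.497861) = 3.9251 km
N9: √((-0.0317·111.32)² + (-0.0001·64.27)²) = √(12.452740 + 0.000041) = 3.5288 km
N10: √((-0.0124·111.32)² + (0.0143·64.27)²) = √(1.905416 + 0.844673) = 1.6583 km
N11: √((0.0226·111.32)² + (-0.0027·64.27)²) = √(6.329411 + 0.030112) = 2.5218 km
N12: √((-0.0002·111.32)² + (-0.0183·64.27)²) = √(0.000496 + 1.383308) = 1.1764 km
N13: √((-0.0228·111.32)² + (0.0140·64.27)²) = √(6.441931 + 0.809604) = 2.6929 km
N14: √((0.0132·111.32)² + (0.0091·64.27)²) = √(2.159207 + 0.342058) = 1.5815 km
Minimum: N1 at 0.8281 km.

N1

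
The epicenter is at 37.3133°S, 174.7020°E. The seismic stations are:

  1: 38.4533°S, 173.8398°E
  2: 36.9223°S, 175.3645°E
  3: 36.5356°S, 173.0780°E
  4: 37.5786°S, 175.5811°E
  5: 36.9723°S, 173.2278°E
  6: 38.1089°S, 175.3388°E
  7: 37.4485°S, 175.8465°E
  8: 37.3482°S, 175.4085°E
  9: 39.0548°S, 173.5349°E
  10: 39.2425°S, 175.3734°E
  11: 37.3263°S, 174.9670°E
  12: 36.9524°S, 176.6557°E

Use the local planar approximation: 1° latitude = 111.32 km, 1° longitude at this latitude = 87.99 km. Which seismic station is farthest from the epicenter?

Distances from 37.3133°S, 174.7020°E:
1: √((-1.1400·111.32)² + (-0.8622·87.99)²) = √(16104.828263 + 5755.494887) = 147.8524 km
2: √((0.3910·111.32)² + (0.6625·87.99)²) = √(1894.523122 + 3398.117569) = 72.7505 km
3: √((0.7777·111.32)² + (-1.6240·87.99)²) = √(7494.981984 + 20419.198226) = 167.0754 km
4: √((-0.2653·111.32)² + (0.8791·87.99)²) = √(872.209666 + 5983.333296) = 82.7982 km
5: √((0.3410·111.32)² + (-1.4742·87.99)²) = √(1440.970710 + 16825.944386) = 135.1552 km
6: √((-0.7956·111.32)² + (0.6368·87.99)²) = √(7843.970365 + 3139.588610) = 104.8025 km
7: √((-0.1352·111.32)² + (1.1445·87.99)²) = √(226.516467 + 10141.407398) = 101.8230 km
8: √((-0.0349·111.32)² + (0.7065·87.99)²) = √(15.093753 + 3864.479144) = 62.2862 km
9: √((-1.7415·111.32)² + (-1.1671·87.99)²) = √(37583.165196 + 10545.878744) = 219.3833 km
10: √((-1.9292·111.32)² + (0.6714·87.99)²) = √(46121.232221 + 3490.031198) = 222.7359 km
11: √((-0.0130·111.32)² + (0.2650·87.99)²) = √(2.094272 + 543.698811) = 23.3622 km
12: √((0.3609·111.32)² + (1.9537·87.99)²) = √(1614.061801 + 29551.694496) = 176.5383 km
Maximum: 10 at 222.7359 km.

10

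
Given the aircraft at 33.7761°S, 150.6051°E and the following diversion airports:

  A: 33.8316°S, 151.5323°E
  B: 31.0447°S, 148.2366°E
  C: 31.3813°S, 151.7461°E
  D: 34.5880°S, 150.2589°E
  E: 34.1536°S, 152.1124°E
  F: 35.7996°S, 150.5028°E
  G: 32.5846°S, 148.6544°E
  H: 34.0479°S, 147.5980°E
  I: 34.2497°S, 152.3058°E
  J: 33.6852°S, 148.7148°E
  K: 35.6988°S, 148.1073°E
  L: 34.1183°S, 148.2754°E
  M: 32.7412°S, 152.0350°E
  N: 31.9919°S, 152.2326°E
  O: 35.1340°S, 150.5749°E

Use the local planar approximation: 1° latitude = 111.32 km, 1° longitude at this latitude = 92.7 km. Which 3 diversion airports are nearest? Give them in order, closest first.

A, D, E

Distances from 33.7761°S, 150.6051°E:
A: 86.1732 km
B: 375.0450 km
C: 286.8052 km
D: 95.9094 km
E: 145.9093 km
F: 225.4556 km
G: 224.2593 km
H: 280.3954 km
I: 166.2365 km
J: 175.5227 km
K: 315.3166 km
L: 219.2971 km
M: 175.6194 km
N: 249.4199 km
O: 151.1873 km
Sorted: A (86.1732 km) < D (95.9094 km) < E (145.9093 km) < O (151.1873 km) < I (166.2365 km) < …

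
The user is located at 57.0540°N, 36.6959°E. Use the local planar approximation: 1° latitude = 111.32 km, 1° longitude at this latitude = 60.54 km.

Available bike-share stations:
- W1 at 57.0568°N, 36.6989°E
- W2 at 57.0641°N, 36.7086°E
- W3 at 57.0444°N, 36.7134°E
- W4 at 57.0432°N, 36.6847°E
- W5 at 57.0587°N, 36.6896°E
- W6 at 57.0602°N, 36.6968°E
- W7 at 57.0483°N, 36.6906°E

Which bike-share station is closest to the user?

W1

Distances from 57.0540°N, 36.6959°E:
W1: √((0.0028·111.32)² + (0.0030·60.54)²) = √(0.097154 + 0.032986) = 0.3607 km
W2: √((0.0101·111.32)² + (0.0127·60.54)²) = √(1.264122 + 0.591143) = 1.3621 km
W3: √((-0.0096·111.32)² + (0.0175·60.54)²) = √(1.142060 + 1.122434) = 1.5048 km
W4: √((-0.0108·111.32)² + (-0.0112·60.54)²) = √(1.445419 + 0.459749) = 1.3803 km
W5: √((0.0047·111.32)² + (-0.0063·60.54)²) = √(0.273742 + 0.145467) = 0.6475 km
W6: √((0.0062·111.32)² + (0.0009·60.54)²) = √(0.476354 + 0.002969) = 0.6923 km
W7: √((-0.0057·111.32)² + (-0.0053·60.54)²) = √(0.402621 + 0.102952) = 0.7110 km
Minimum: W1 at 0.3607 km.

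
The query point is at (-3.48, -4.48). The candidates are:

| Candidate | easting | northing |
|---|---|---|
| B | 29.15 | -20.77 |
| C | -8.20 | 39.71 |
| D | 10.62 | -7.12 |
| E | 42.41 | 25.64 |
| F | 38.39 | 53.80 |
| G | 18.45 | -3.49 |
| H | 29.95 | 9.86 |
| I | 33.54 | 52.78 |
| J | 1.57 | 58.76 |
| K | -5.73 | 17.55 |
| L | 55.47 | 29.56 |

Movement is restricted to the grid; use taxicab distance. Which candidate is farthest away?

Distances from (-3.48, -4.48):
B: |32.63| + |-16.29| = 32.63 + 16.29 = 48.92
C: |-4.72| + |44.19| = 4.72 + 44.19 = 48.91
D: |14.10| + |-2.64| = 14.10 + 2.64 = 16.74
E: |45.89| + |30.12| = 45.89 + 30.12 = 76.01
F: |41.87| + |58.28| = 41.87 + 58.28 = 100.15
G: |21.93| + |0.99| = 21.93 + 0.99 = 22.92
H: |33.43| + |14.34| = 33.43 + 14.34 = 47.77
I: |37.02| + |57.26| = 37.02 + 57.26 = 94.28
J: |5.05| + |63.24| = 5.05 + 63.24 = 68.29
K: |-2.25| + |22.03| = 2.25 + 22.03 = 24.28
L: |58.95| + |34.04| = 58.95 + 34.04 = 92.99
Maximum: F at 100.15.

F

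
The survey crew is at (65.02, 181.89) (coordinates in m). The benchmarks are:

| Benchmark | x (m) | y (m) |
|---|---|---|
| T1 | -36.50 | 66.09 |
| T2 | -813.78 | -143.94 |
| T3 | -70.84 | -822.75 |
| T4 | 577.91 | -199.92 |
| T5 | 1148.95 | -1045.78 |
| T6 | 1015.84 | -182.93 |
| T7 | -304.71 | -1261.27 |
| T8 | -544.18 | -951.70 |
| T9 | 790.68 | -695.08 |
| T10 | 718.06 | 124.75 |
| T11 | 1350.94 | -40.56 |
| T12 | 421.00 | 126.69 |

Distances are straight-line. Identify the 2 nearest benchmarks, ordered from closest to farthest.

Distances from (65.02, 181.89):
T1: √((-101.52)² + (-115.80)²) = √(10306.3104 + 13409.6400) = 154.00 m
T2: √((-878.80)² + (-325.83)²) = √(772289.4400 + 106165.1889) = 937.26 m
T3: √((-135.86)² + (-1004.64)²) = √(18457.9396 + 1009301.5296) = 1013.78 m
T4: √((512.89)² + (-381.81)²) = √(263056.1521 + 145778.8761) = 639.40 m
T5: √((1083.93)² + (-1227.67)²) = √(1174904.2449 + 1507173.6289) = 1637.71 m
T6: √((950.82)² + (-364.82)²) = √(904058.6724 + 133093.6324) = 1018.41 m
T7: √((-369.73)² + (-1443.16)²) = √(136700.2729 + 2082710.7856) = 1489.77 m
T8: √((-609.20)² + (-1133.59)²) = √(371124.6400 + 1285026.2881) = 1286.92 m
T9: √((725.66)² + (-876.97)²) = √(526582.4356 + 769076.3809) = 1138.27 m
T10: √((653.04)² + (-57.14)²) = √(426461.2416 + 3264.9796) = 655.54 m
T11: √((1285.92)² + (-222.45)²) = √(1653590.2464 + 49484.0025) = 1305.02 m
T12: √((355.98)² + (-55.20)²) = √(126721.7604 + 3047.0400) = 360.23 m
Sorted: T1 (154.00 m) < T12 (360.23 m) < T4 (639.40 m) < T10 (655.54 m) < …

T1, T12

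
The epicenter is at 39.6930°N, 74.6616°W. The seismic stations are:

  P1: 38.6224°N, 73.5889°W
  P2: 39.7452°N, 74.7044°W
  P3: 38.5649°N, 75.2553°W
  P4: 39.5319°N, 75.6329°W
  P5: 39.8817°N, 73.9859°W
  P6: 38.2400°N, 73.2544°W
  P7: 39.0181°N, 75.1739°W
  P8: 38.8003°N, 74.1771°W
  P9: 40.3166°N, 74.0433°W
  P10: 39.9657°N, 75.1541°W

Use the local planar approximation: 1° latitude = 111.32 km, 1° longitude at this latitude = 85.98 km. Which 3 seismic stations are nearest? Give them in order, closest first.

Distances from 39.6930°N, 74.6616°W:
P1: 150.6990 km
P2: 6.8781 km
P3: 135.5584 km
P4: 85.4162 km
P5: 61.7777 km
P6: 201.9932 km
P7: 87.0901 km
P8: 107.7534 km
P9: 87.4366 km
P10: 52.1024 km
Sorted: P2 (6.8781 km) < P10 (52.1024 km) < P5 (61.7777 km) < P4 (85.4162 km) < P7 (87.0901 km) < …

P2, P10, P5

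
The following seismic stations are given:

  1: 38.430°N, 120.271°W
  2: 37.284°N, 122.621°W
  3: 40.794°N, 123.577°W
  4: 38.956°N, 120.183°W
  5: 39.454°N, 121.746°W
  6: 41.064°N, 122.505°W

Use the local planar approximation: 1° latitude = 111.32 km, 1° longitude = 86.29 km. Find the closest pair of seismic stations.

1 and 4

Pairwise distances:
1–2: √((-1.146·111.32)² + (-2.350·86.29)²) = √(16274.79889 + 41120.33674) = 239.573 km
1–3: √((2.364·111.32)² + (-3.306·86.29)²) = √(69253.43823 + 81381.67728) = 388.117 km
1–4: √((0.526·111.32)² + (0.088·86.29)²) = √(3428.60839 + 57.66155) = 59.045 km
1–5: √((1.024·111.32)² + (-1.475·86.29)²) = √(12994.10311 + 16199.62565) = 170.862 km
1–6: √((2.634·111.32)² + (-2.234·86.29)²) = √(85976.13872 + 37160.99001) = 350.909 km
2–3: √((3.510·111.32)² + (-0.956·86.29)²) = √(152672.43358 + 6805.13465) = 399.346 km
2–4: √((1.672·111.32)² + (2.438·86.29)²) = √(34643.27502 + 44257.64904) = 280.893 km
2–5: √((2.170·111.32)² + (0.875·86.29)²) = √(58353.35935 + 5700.81626) = 253.089 km
2–6: √((3.780·111.32)² + (0.116·86.29)²) = √(177063.88747 + 100.19289) = 420.909 km
3–4: √((-1.838·111.32)² + (3.394·86.29)²) = √(41863.68071 + 85771.81772) = 357.261 km
3–5: √((-1.340·111.32)² + (1.831·86.29)²) = √(22251.33089 + 24963.04885) = 217.289 km
3–6: √((0.270·111.32)² + (1.072·86.29)²) = √(903.38718 + 8556.78281) = 97.263 km
4–5: √((0.498·111.32)² + (-1.563·86.29)²) = √(3073.30088 + 18190.25947) = 145.820 km
4–6: √((2.108·111.32)² + (-2.322·86.29)²) = √(55066.51707 + 40146.28550) = 308.566 km
5–6: √((1.610·111.32)² + (-0.759·86.29)²) = √(32121.67232 + 4289.47844) = 190.817 km
Closest pair: 1–4 at 59.045 km.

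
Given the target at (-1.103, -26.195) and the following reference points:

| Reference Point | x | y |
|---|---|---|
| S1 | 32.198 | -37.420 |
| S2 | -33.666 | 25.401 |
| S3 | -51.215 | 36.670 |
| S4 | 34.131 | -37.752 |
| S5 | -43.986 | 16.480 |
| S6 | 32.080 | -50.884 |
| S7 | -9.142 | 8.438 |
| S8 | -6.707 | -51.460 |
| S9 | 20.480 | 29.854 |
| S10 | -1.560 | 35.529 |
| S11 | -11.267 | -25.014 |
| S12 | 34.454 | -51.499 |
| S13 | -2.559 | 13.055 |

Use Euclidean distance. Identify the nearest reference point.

Distances from (-1.103, -26.195):
S1: 35.142
S2: 61.012
S3: 80.394
S4: 37.081
S5: 60.499
S6: 41.360
S7: 35.554
S8: 25.879
S9: 60.061
S10: 61.726
S11: 10.232
S12: 43.642
S13: 39.277
Minimum: S11 at 10.232.

S11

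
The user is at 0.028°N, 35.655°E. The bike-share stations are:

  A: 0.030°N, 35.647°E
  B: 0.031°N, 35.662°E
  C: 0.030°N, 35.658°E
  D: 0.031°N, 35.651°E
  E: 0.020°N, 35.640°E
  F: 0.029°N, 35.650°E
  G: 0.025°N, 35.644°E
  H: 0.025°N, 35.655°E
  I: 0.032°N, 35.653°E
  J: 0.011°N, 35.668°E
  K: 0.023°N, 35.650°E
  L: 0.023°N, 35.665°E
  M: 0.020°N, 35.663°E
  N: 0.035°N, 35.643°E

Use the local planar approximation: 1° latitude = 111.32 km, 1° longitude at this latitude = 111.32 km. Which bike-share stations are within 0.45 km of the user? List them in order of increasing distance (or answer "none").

H, C

Distances from 0.028°N, 35.655°E:
A: 0.918 km
B: 0.848 km
C: 0.401 km
D: 0.557 km
E: 1.892 km
F: 0.568 km
G: 1.269 km
H: 0.334 km
I: 0.498 km
J: 2.382 km
K: 0.787 km
L: 1.245 km
M: 1.259 km
N: 1.547 km
Threshold 0.45 km: H (0.334 km), C (0.401 km) are within range.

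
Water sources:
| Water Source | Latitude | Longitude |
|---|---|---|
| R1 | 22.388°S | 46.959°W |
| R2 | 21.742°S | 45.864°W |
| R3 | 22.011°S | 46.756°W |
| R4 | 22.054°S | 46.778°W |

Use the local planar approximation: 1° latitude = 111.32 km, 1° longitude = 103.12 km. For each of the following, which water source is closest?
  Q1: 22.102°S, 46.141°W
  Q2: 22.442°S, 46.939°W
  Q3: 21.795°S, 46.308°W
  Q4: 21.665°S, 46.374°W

Q1 at 22.102°S, 46.141°W:
  R1: √((-0.286·111.32)² + (-0.818·103.12)²) = √(1013.62768 + 7115.28690) = 90.160 km
  R2: √((0.360·111.32)² + (0.277·103.12)²) = √(1606.02166 + 815.91581) = 49.213 km
  R3: √((0.091·111.32)² + (-0.615·103.12)²) = √(102.61933 + 4021.94419) = 64.223 km
  R4: √((0.048·111.32)² + (-0.637·103.12)²) = √(28.55150 + 4314.83977) = 65.904 km
  → nearest: R2 (49.213 km)
Q2 at 22.442°S, 46.939°W:
  R1: √((0.054·111.32)² + (-0.020·103.12)²) = √(36.13549 + 4.25349) = 6.355 km
  R2: √((0.700·111.32)² + (1.075·103.12)²) = √(6072.14978 + 12288.60932) = 135.502 km
  R3: √((0.431·111.32)² + (0.183·103.12)²) = √(2301.97676 + 356.11313) = 51.557 km
  R4: √((0.388·111.32)² + (0.161·103.12)²) = √(1865.56269 + 275.63703) = 46.273 km
  → nearest: R1 (6.355 km)
Q3 at 21.795°S, 46.308°W:
  R1: √((-0.593·111.32)² + (-0.651·103.12)²) = √(4357.68448 + 4506.58727) = 94.150 km
  R2: √((0.053·111.32)² + (0.444·103.12)²) = √(34.80953 + 2096.29186) = 46.164 km
  R3: √((-0.216·111.32)² + (-0.448·103.12)²) = √(578.16780 + 2134.23303) = 52.081 km
  R4: √((-0.259·111.32)² + (-0.470·103.12)²) = √(831.27730 + 2348.99193) = 56.394 km
  → nearest: R2 (46.164 km)
Q4 at 21.665°S, 46.374°W:
  R1: √((-0.723·111.32)² + (-0.585·103.12)²) = √(6477.73220 + 3639.12976) = 100.583 km
  R2: √((-0.077·111.32)² + (0.510·103.12)²) = √(73.47301 + 2765.83432) = 53.285 km
  R3: √((-0.346·111.32)² + (-0.382·103.12)²) = √(1483.53772 + 1551.71706) = 55.093 km
  R4: √((-0.389·111.32)² + (-0.404·103.12)²) = √(1875.19138 + 1735.59559) = 60.090 km
  → nearest: R2 (53.285 km)

Q1→R2; Q2→R1; Q3→R2; Q4→R2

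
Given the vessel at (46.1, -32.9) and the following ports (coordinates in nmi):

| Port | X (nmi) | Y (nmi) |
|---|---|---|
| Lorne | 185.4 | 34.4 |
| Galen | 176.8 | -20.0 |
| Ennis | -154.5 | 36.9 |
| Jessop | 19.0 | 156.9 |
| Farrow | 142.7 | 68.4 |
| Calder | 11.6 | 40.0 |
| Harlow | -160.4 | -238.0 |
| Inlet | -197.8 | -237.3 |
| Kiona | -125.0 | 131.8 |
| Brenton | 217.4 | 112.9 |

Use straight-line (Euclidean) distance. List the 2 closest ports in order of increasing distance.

Calder, Galen

Distances from (46.1, -32.9):
Lorne: 154.7 nmi
Galen: 131.3 nmi
Ennis: 212.4 nmi
Jessop: 191.7 nmi
Farrow: 140.0 nmi
Calder: 80.7 nmi
Harlow: 291.0 nmi
Inlet: 318.2 nmi
Kiona: 237.5 nmi
Brenton: 224.9 nmi
Sorted: Calder (80.7 nmi) < Galen (131.3 nmi) < Farrow (140.0 nmi) < Lorne (154.7 nmi) < …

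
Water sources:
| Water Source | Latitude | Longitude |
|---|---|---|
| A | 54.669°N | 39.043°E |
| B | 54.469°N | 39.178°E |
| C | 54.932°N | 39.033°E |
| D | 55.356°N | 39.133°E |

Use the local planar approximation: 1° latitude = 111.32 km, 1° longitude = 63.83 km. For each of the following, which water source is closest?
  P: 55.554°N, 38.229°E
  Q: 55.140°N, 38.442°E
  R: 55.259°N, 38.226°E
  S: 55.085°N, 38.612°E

P at 55.554°N, 38.229°E:
  A: √((-0.885·111.32)² + (0.814·63.83)²) = √(9705.83573 + 2699.59428) = 111.380 km
  B: √((-1.085·111.32)² + (0.949·63.83)²) = √(14588.33984 + 3669.29065) = 135.121 km
  C: √((-0.622·111.32)² + (0.804·63.83)²) = √(4794.32162 + 2633.67261) = 86.186 km
  D: √((-0.198·111.32)² + (0.904·63.83)²) = √(485.82155 + 3329.55773) = 61.769 km
  → nearest: D (61.769 km)
Q at 55.140°N, 38.442°E:
  A: √((-0.471·111.32)² + (0.601·63.83)²) = √(2749.08526 + 1471.63000) = 64.967 km
  B: √((-0.671·111.32)² + (0.736·63.83)²) = √(5579.45059 + 2207.01517) = 88.241 km
  C: √((-0.208·111.32)² + (0.591·63.83)²) = √(536.13365 + 1423.06472) = 44.263 km
  D: √((0.216·111.32)² + (0.691·63.83)²) = √(578.16780 + 1945.38599) = 50.235 km
  → nearest: C (44.263 km)
R at 55.259°N, 38.226°E:
  A: √((-0.590·111.32)² + (0.817·63.83)²) = √(4313.70477 + 2719.52967) = 83.864 km
  B: √((-0.790·111.32)² + (0.952·63.83)²) = √(7733.93607 + 3692.52620) = 106.895 km
  C: √((-0.327·111.32)² + (0.807·63.83)²) = √(1325.07939 + 2653.36355) = 63.075 km
  D: √((0.097·111.32)² + (0.907·63.83)²) = √(116.59767 + 3351.69324) = 58.892 km
  → nearest: D (58.892 km)
S at 55.085°N, 38.612°E:
  A: √((-0.416·111.32)² + (0.431·63.83)²) = √(2144.53460 + 756.84027) = 53.864 km
  B: √((-0.616·111.32)² + (0.566·63.83)²) = √(4702.27279 + 1305.21649) = 77.508 km
  C: √((-0.153·111.32)² + (0.421·63.83)²) = √(290.08766 + 722.12749) = 31.815 km
  D: √((0.271·111.32)² + (0.521·63.83)²) = √(910.09133 + 1105.92362) = 44.900 km
  → nearest: C (31.815 km)

P→D; Q→C; R→D; S→C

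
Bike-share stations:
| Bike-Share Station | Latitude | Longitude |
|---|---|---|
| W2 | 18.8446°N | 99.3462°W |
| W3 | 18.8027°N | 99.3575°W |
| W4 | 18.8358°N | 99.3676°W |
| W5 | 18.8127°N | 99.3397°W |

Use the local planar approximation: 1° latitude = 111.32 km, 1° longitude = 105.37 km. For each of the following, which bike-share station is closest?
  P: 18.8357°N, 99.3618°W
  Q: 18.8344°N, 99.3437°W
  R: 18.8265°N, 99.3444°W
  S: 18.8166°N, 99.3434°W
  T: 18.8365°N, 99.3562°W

P→W4; Q→W2; R→W5; S→W5; T→W4

P at 18.8357°N, 99.3618°W:
  W2: √((0.0089·111.32)² + (0.0156·105.37)²) = √(0.981582 + 2.701986) = 1.9193 km
  W3: √((-0.0330·111.32)² + (0.0043·105.37)²) = √(13.495043 + 0.205291) = 3.7014 km
  W4: √((0.0001·111.32)² + (-0.0058·105.37)²) = √(0.000124 + 0.373499) = 0.6112 km
  W5: √((-0.0230·111.32)² + (0.0221·105.37)²) = √(6.555443 + 5.422737) = 3.4610 km
  → nearest: W4 (0.6112 km)
Q at 18.8344°N, 99.3437°W:
  W2: √((0.0102·111.32)² + (-0.0025·105.37)²) = √(1.289278 + 0.069393) = 1.1656 km
  W3: √((-0.0317·111.32)² + (-0.0138·105.37)²) = √(12.452740 + 2.114424) = 3.8167 km
  W4: √((0.0014·111.32)² + (-0.0239·105.37)²) = √(0.024289 + 6.342051) = 2.5232 km
  W5: √((-0.0217·111.32)² + (0.0040·105.37)²) = √(5.835336 + 0.177645) = 2.4521 km
  → nearest: W2 (1.1656 km)
R at 18.8265°N, 99.3444°W:
  W2: √((0.0181·111.32)² + (-0.0018·105.37)²) = √(4.059790 + 0.035973) = 2.0238 km
  W3: √((-0.0238·111.32)² + (-0.0131·105.37)²) = √(7.019405 + 1.905358) = 2.9874 km
  W4: √((0.0093·111.32)² + (-0.0232·105.37)²) = √(1.071796 + 5.975991) = 2.6548 km
  W5: √((-0.0138·111.32)² + (0.0047·105.37)²) = √(2.359960 + 0.245262) = 1.6141 km
  → nearest: W5 (1.6141 km)
S at 18.8166°N, 99.3434°W:
  W2: √((0.0280·111.32)² + (-0.0028·105.37)²) = √(9.715440 + 0.087046) = 3.1309 km
  W3: √((-0.0139·111.32)² + (-0.0141·105.37)²) = √(2.394286 + 2.207355) = 2.1451 km
  W4: √((0.0192·111.32)² + (-0.0242·105.37)²) = √(4.568239 + 6.502265) = 3.3272 km
  W5: √((-0.0039·111.32)² + (0.0037·105.37)²) = √(0.188484 + 0.151998) = 0.5835 km
  → nearest: W5 (0.5835 km)
T at 18.8365°N, 99.3562°W:
  W2: √((0.0081·111.32)² + (0.0100·105.37)²) = √(0.813048 + 1.110284) = 1.3868 km
  W3: √((-0.0338·111.32)² + (-0.0013·105.37)²) = √(14.157279 + 0.018764) = 3.7651 km
  W4: √((-0.0007·111.32)² + (-0.0114·105.37)²) = √(0.006072 + 1.442925) = 1.2037 km
  W5: √((-0.0238·111.32)² + (0.0165·105.37)²) = √(7.019405 + 3.022747) = 3.1689 km
  → nearest: W4 (1.2037 km)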